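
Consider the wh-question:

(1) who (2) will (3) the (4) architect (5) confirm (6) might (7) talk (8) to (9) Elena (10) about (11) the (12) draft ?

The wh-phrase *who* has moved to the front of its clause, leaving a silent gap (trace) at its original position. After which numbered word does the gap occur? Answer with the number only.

5

Pre-movement form: The architect will confirm who might talk to Elena about the draft.
The filler 'who' is interpreted as the subject of the clause embedded under 'confirm'. Fronting leaves a gap immediately after 'confirm':
Who will the architect confirm ___ might talk to Elena about the draft?
'confirm' is word 5.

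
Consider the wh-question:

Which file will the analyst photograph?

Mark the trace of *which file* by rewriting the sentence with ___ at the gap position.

Pre-movement form: The analyst will photograph which file.
'which file' is the direct object of 'photograph'. The gap is right after 'photograph'.

Which file will the analyst photograph ___?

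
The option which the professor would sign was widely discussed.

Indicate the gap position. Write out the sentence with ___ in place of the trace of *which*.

The option which the professor would sign ___ was widely discussed.

'which' is the direct object of 'sign'. The gap is right after 'sign'.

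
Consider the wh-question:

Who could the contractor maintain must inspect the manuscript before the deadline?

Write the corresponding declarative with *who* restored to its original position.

The filler 'who' is interpreted as the subject of the clause embedded under 'maintain'. Wh-movement fronts it, leaving a gap right after 'maintain':
Who could the contractor maintain ___ must inspect the manuscript before the deadline?

The contractor could maintain who must inspect the manuscript before the deadline.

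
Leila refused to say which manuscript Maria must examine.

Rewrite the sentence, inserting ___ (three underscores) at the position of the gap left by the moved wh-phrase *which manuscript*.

Pre-movement form: Maria must examine which manuscript.
'which manuscript' is the direct object of 'examine'. The gap is right after 'examine'.

Leila refused to say which manuscript Maria must examine ___.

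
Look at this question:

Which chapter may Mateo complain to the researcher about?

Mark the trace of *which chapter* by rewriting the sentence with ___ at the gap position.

Which chapter may Mateo complain to the researcher about ___?

In situ: Mateo may complain to the researcher about which chapter.
'which chapter' is the object of the preposition 'about'. The gap is right after 'about'.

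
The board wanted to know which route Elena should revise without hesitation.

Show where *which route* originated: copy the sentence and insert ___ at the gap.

Underlying clause: Elena should revise which route without hesitation.
'which route' functions as the direct object of 'revise'. The gap is right after 'revise'.

The board wanted to know which route Elena should revise ___ without hesitation.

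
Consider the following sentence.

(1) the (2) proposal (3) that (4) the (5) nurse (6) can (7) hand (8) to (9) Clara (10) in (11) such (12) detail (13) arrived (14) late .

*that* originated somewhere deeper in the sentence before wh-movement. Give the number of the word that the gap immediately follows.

7

'that' is the direct object of 'hand'. Wh-movement fronts it, leaving a gap right after 'hand':
The proposal that the nurse can hand ___ to Clara in such detail arrived late.
'hand' is word 7.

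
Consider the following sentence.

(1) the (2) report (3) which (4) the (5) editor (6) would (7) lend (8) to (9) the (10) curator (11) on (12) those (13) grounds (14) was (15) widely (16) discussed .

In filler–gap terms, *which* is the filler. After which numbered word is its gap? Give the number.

'which' functions as the direct object of 'lend'. Wh-movement fronts it, leaving a gap right after 'lend':
The report which the editor would lend ___ to the curator on those grounds was widely discussed.
'lend' is word 7.

7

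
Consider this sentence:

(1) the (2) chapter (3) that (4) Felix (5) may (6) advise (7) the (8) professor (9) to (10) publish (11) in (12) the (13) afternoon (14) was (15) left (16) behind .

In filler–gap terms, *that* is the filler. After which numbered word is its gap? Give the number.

10

The filler 'that' is interpreted as the direct object of 'publish'. Fronting leaves a gap immediately after 'publish':
The chapter that Felix may advise the professor to publish ___ in the afternoon was left behind.
'publish' is word 10.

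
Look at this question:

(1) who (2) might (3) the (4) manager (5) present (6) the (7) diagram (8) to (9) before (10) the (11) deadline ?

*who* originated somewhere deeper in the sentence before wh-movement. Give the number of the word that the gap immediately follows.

Pre-movement form: The manager might present the diagram to who before the deadline.
The filler 'who' is interpreted as the object of the preposition 'to' (recipient of 'present'). Wh-movement fronts it, leaving a gap right after 'to':
Who might the manager present the diagram to ___ before the deadline?
'to' is word 8.

8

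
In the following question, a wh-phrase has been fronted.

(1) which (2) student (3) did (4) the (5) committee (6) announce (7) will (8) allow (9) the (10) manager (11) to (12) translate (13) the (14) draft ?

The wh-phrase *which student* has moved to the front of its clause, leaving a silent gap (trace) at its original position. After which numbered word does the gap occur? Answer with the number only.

Underlying clause: The committee did announce which student will allow the manager to translate the draft.
The filler 'which student' is interpreted as the subject of the clause embedded under 'announce'. It moves to the left edge, and the trace sits right after 'announce':
Which student did the committee announce ___ will allow the manager to translate the draft?
'announce' is word 6.

6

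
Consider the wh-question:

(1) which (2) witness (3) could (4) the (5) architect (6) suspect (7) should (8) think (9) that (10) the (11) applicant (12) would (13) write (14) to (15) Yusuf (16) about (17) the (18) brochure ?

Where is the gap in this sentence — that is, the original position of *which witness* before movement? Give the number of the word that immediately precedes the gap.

6

Underlying clause: The architect could suspect which witness should think that the applicant would write to Yusuf about the brochure.
The filler 'which witness' is interpreted as the subject of the clause embedded under 'suspect'. Fronting leaves a gap immediately after 'suspect':
Which witness could the architect suspect ___ should think that the applicant would write to Yusuf about the brochure?
'suspect' is word 6.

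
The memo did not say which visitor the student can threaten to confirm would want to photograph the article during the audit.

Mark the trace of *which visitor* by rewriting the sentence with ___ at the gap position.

The memo did not say which visitor the student can threaten to confirm ___ would want to photograph the article during the audit.

Underlying clause: The student can threaten to confirm which visitor would want to photograph the article during the audit.
'which visitor' functions as the subject of the clause embedded under 'confirm'. The gap is right after 'confirm'.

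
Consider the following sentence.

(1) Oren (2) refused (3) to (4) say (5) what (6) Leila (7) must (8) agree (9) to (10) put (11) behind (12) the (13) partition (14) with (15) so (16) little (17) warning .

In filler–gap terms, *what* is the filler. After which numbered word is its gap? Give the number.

Pre-movement form: Leila must agree to put what behind the partition with so little warning.
The filler 'what' is interpreted as the direct object of 'put'. Fronting leaves a gap immediately after 'put':
Oren refused to say what Leila must agree to put ___ behind the partition with so little warning.
'put' is word 10.

10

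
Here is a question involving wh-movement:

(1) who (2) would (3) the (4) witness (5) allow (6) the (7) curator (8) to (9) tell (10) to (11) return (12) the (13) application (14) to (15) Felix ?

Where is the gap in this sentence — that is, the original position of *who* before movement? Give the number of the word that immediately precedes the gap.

9

Before movement: The witness would allow the curator to tell who to return the application to Felix.
'who' is the direct object of 'tell'. It moves to the left edge, and the trace sits right after 'tell':
Who would the witness allow the curator to tell ___ to return the application to Felix?
'tell' is word 9.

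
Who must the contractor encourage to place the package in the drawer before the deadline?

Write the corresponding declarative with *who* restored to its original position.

'who' is the direct object of 'encourage'. It moves to the left edge, and the trace sits right after 'encourage':
Who must the contractor encourage ___ to place the package in the drawer before the deadline?

The contractor must encourage who to place the package in the drawer before the deadline.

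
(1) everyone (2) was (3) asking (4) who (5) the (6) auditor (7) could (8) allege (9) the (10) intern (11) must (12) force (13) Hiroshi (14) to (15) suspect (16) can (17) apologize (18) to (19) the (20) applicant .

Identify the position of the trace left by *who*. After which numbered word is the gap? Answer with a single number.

Before movement: The auditor could allege the intern must force Hiroshi to suspect who can apologize to the applicant.
'who' is the subject of the clause embedded under 'suspect'. It moves to the left edge, and the trace sits right after 'suspect':
Everyone was asking who the auditor could allege the intern must force Hiroshi to suspect ___ can apologize to the applicant.
'suspect' is word 15.

15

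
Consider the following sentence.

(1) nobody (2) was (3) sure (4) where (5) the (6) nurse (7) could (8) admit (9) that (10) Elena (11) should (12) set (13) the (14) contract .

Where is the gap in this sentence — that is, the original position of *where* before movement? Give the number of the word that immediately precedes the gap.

14

Pre-movement form: The nurse could admit that Elena should set the contract where.
'where' is the locative complement of 'set'. Wh-movement fronts it, leaving a gap right after 'contract':
Nobody was sure where the nurse could admit that Elena should set the contract ___.
'contract' is word 14.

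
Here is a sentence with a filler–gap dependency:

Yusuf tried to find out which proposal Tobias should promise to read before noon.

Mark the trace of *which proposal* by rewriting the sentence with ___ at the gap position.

Underlying clause: Tobias should promise to read which proposal before noon.
The filler 'which proposal' is interpreted as the direct object of 'read'. The gap is right after 'read'.

Yusuf tried to find out which proposal Tobias should promise to read ___ before noon.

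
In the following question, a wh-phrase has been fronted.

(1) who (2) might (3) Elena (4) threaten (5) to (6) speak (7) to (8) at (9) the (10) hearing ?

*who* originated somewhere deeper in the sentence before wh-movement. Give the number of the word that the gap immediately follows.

Pre-movement form: Elena might threaten to speak to who at the hearing.
'who' functions as the object of the preposition 'to'. Wh-movement fronts it, leaving a gap right after 'to':
Who might Elena threaten to speak to ___ at the hearing?
'to' is word 7.

7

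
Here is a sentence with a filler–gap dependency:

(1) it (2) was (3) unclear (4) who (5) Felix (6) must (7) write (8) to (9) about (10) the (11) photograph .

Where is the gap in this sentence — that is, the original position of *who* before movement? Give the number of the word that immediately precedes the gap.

Pre-movement form: Felix must write to who about the photograph.
'who' is the object of the preposition 'to'. Wh-movement fronts it, leaving a gap right after 'to':
It was unclear who Felix must write to ___ about the photograph.
'to' is word 8.

8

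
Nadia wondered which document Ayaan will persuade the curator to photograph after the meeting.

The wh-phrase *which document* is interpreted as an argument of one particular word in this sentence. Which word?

photograph

In situ: Ayaan will persuade the curator to photograph which document after the meeting.
'which document' is the direct object of 'photograph'. Wh-movement fronts it, leaving a gap right after 'photograph':
Nadia wondered which document Ayaan will persuade the curator to photograph ___ after the meeting.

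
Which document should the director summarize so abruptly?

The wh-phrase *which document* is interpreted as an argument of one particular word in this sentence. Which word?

summarize

Pre-movement form: The director should summarize which document so abruptly.
The filler 'which document' is interpreted as the direct object of 'summarize'. Fronting leaves a gap immediately after 'summarize':
Which document should the director summarize ___ so abruptly?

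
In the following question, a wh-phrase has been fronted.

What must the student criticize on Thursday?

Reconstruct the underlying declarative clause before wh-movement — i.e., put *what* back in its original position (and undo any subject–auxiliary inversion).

The student must criticize what on Thursday.

'what' functions as the direct object of 'criticize'. Fronting leaves a gap immediately after 'criticize':
What must the student criticize ___ on Thursday?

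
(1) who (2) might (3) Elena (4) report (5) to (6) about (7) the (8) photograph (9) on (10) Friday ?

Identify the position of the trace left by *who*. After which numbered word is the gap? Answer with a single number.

Before movement: Elena might report to who about the photograph on Friday.
'who' functions as the object of the preposition 'to'. Fronting leaves a gap immediately after 'to':
Who might Elena report to ___ about the photograph on Friday?
'to' is word 5.

5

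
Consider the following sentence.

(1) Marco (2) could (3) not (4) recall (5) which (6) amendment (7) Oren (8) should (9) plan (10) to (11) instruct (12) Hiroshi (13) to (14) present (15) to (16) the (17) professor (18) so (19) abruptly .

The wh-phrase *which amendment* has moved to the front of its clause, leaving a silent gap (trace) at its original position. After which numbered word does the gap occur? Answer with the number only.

In situ: Oren should plan to instruct Hiroshi to present which amendment to the professor so abruptly.
The filler 'which amendment' is interpreted as the direct object of 'present'. Fronting leaves a gap immediately after 'present':
Marco could not recall which amendment Oren should plan to instruct Hiroshi to present ___ to the professor so abruptly.
'present' is word 14.

14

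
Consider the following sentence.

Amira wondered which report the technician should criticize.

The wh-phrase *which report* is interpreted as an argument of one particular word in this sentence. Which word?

criticize

Underlying clause: The technician should criticize which report.
'which report' functions as the direct object of 'criticize'. Wh-movement fronts it, leaving a gap right after 'criticize':
Amira wondered which report the technician should criticize ___.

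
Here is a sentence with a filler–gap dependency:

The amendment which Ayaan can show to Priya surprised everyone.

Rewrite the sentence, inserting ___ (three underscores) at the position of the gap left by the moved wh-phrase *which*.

The amendment which Ayaan can show ___ to Priya surprised everyone.

The filler 'which' is interpreted as the direct object of 'show'. The gap is right after 'show'.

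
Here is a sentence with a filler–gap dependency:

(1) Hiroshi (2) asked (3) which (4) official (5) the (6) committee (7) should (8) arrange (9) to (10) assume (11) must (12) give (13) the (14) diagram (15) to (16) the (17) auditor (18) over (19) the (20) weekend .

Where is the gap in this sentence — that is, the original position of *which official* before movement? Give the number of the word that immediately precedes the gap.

10

Before movement: The committee should arrange to assume which official must give the diagram to the auditor over the weekend.
'which official' is the subject of the clause embedded under 'assume'. Wh-movement fronts it, leaving a gap right after 'assume':
Hiroshi asked which official the committee should arrange to assume ___ must give the diagram to the auditor over the weekend.
'assume' is word 10.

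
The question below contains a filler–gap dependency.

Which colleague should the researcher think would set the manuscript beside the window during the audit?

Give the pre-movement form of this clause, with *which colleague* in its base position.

'which colleague' functions as the subject of the clause embedded under 'think'. Fronting leaves a gap immediately after 'think':
Which colleague should the researcher think ___ would set the manuscript beside the window during the audit?

The researcher should think which colleague would set the manuscript beside the window during the audit.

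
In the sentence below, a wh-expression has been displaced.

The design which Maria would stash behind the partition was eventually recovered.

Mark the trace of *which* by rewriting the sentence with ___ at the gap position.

The design which Maria would stash ___ behind the partition was eventually recovered.

The filler 'which' is interpreted as the direct object of 'stash'. The gap is right after 'stash'.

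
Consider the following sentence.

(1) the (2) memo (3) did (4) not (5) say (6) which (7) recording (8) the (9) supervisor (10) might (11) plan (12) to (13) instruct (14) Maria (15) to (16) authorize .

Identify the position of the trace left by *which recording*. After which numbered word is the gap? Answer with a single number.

In situ: The supervisor might plan to instruct Maria to authorize which recording.
The filler 'which recording' is interpreted as the direct object of 'authorize'. It moves to the left edge, and the trace sits right after 'authorize':
The memo did not say which recording the supervisor might plan to instruct Maria to authorize ___.
'authorize' is word 16.

16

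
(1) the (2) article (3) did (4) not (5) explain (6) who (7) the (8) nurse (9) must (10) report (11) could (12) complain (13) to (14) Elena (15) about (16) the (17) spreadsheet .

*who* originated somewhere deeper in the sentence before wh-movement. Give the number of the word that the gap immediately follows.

10

Pre-movement form: The nurse must report who could complain to Elena about the spreadsheet.
The filler 'who' is interpreted as the subject of the clause embedded under 'report'. Fronting leaves a gap immediately after 'report':
The article did not explain who the nurse must report ___ could complain to Elena about the spreadsheet.
'report' is word 10.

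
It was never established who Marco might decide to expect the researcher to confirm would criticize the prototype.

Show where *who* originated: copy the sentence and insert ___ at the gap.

It was never established who Marco might decide to expect the researcher to confirm ___ would criticize the prototype.

Pre-movement form: Marco might decide to expect the researcher to confirm who would criticize the prototype.
The filler 'who' is interpreted as the subject of the clause embedded under 'confirm'. The gap is right after 'confirm'.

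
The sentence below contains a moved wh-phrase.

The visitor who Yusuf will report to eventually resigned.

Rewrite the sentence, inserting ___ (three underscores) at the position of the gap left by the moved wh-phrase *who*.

'who' functions as the object of the preposition 'to'. The gap is right after 'to'.

The visitor who Yusuf will report to ___ eventually resigned.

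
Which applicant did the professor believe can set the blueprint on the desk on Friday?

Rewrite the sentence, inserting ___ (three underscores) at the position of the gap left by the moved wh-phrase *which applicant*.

Which applicant did the professor believe ___ can set the blueprint on the desk on Friday?

In situ: The professor did believe which applicant can set the blueprint on the desk on Friday.
The filler 'which applicant' is interpreted as the subject of the clause embedded under 'believe'. The gap is right after 'believe'.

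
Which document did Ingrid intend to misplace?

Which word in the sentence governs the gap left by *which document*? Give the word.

misplace

Before movement: Ingrid did intend to misplace which document.
The filler 'which document' is interpreted as the direct object of 'misplace'. Wh-movement fronts it, leaving a gap right after 'misplace':
Which document did Ingrid intend to misplace ___?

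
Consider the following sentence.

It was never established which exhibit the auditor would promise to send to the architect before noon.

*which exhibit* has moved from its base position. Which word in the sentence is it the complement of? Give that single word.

Underlying clause: The auditor would promise to send which exhibit to the architect before noon.
'which exhibit' is the direct object of 'send'. It moves to the left edge, and the trace sits right after 'send':
It was never established which exhibit the auditor would promise to send ___ to the architect before noon.

send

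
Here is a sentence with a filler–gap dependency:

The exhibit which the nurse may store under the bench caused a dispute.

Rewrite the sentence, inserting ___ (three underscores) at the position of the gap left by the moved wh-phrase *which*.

The filler 'which' is interpreted as the direct object of 'store'. The gap is right after 'store'.

The exhibit which the nurse may store ___ under the bench caused a dispute.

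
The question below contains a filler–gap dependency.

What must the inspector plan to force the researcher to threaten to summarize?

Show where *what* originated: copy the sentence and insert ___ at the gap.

Underlying clause: The inspector must plan to force the researcher to threaten to summarize what.
The filler 'what' is interpreted as the direct object of 'summarize'. The gap is right after 'summarize'.

What must the inspector plan to force the researcher to threaten to summarize ___?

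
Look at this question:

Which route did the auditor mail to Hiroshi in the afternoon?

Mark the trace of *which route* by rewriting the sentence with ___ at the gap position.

Which route did the auditor mail ___ to Hiroshi in the afternoon?

In situ: The auditor did mail which route to Hiroshi in the afternoon.
'which route' is the direct object of 'mail'. The gap is right after 'mail'.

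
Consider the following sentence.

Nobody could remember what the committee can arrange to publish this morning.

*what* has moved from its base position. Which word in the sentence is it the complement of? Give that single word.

publish

Underlying clause: The committee can arrange to publish what this morning.
The filler 'what' is interpreted as the direct object of 'publish'. Wh-movement fronts it, leaving a gap right after 'publish':
Nobody could remember what the committee can arrange to publish ___ this morning.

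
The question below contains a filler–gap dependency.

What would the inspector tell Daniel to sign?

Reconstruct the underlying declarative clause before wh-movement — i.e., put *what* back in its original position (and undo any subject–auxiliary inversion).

The filler 'what' is interpreted as the direct object of 'sign'. It moves to the left edge, and the trace sits right after 'sign':
What would the inspector tell Daniel to sign ___?

The inspector would tell Daniel to sign what.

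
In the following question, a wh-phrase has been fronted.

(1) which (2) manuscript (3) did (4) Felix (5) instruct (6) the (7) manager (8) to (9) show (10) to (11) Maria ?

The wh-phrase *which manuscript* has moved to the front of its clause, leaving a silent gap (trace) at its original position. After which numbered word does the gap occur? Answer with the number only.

9

Before movement: Felix did instruct the manager to show which manuscript to Maria.
The filler 'which manuscript' is interpreted as the direct object of 'show'. Wh-movement fronts it, leaving a gap right after 'show':
Which manuscript did Felix instruct the manager to show ___ to Maria?
'show' is word 9.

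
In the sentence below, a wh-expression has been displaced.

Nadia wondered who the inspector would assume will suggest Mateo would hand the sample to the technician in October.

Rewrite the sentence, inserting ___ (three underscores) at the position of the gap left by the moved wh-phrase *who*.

Before movement: The inspector would assume who will suggest Mateo would hand the sample to the technician in October.
The filler 'who' is interpreted as the subject of the clause embedded under 'assume'. The gap is right after 'assume'.

Nadia wondered who the inspector would assume ___ will suggest Mateo would hand the sample to the technician in October.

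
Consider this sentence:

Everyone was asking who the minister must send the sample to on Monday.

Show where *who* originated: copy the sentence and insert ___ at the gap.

In situ: The minister must send the sample to who on Monday.
'who' is the object of the preposition 'to' (recipient of 'send'). The gap is right after 'to'.

Everyone was asking who the minister must send the sample to ___ on Monday.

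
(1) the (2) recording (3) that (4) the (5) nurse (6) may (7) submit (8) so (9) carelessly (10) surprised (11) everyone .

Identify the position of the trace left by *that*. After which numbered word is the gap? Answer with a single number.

7

'that' functions as the direct object of 'submit'. It moves to the left edge, and the trace sits right after 'submit':
The recording that the nurse may submit ___ so carelessly surprised everyone.
'submit' is word 7.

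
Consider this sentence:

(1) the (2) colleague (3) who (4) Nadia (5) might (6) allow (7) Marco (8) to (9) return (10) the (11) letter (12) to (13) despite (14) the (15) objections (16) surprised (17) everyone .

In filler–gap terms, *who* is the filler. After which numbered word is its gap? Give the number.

12

The filler 'who' is interpreted as the object of the preposition 'to' (recipient of 'return'). Wh-movement fronts it, leaving a gap right after 'to':
The colleague who Nadia might allow Marco to return the letter to ___ despite the objections surprised everyone.
'to' is word 12.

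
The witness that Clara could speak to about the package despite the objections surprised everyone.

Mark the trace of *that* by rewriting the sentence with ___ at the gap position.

'that' functions as the object of the preposition 'to'. The gap is right after 'to'.

The witness that Clara could speak to ___ about the package despite the objections surprised everyone.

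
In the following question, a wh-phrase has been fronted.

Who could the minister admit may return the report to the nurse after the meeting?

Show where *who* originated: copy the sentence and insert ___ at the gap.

Pre-movement form: The minister could admit who may return the report to the nurse after the meeting.
'who' functions as the subject of the clause embedded under 'admit'. The gap is right after 'admit'.

Who could the minister admit ___ may return the report to the nurse after the meeting?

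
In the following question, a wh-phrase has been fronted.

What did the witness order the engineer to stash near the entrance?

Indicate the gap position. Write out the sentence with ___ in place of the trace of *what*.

Underlying clause: The witness did order the engineer to stash what near the entrance.
'what' is the direct object of 'stash'. The gap is right after 'stash'.

What did the witness order the engineer to stash ___ near the entrance?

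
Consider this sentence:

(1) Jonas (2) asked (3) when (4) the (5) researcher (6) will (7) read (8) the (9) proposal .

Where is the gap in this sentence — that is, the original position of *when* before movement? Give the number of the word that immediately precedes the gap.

9

Before movement: The researcher will read the proposal when.
'when' functions as the temporal adjunct. Wh-movement fronts it, leaving a gap right after 'proposal':
Jonas asked when the researcher will read the proposal ___.
'proposal' is word 9.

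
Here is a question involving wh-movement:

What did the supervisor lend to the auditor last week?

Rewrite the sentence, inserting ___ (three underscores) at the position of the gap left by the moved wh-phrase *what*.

What did the supervisor lend ___ to the auditor last week?

Pre-movement form: The supervisor did lend what to the auditor last week.
The filler 'what' is interpreted as the direct object of 'lend'. The gap is right after 'lend'.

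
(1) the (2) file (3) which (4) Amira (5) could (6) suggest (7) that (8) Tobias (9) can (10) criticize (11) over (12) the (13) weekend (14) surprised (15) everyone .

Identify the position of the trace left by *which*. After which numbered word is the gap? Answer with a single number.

10

'which' is the direct object of 'criticize'. Wh-movement fronts it, leaving a gap right after 'criticize':
The file which Amira could suggest that Tobias can criticize ___ over the weekend surprised everyone.
'criticize' is word 10.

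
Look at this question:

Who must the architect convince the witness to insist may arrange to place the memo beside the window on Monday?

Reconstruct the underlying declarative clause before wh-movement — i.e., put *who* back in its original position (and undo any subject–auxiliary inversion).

The architect must convince the witness to insist who may arrange to place the memo beside the window on Monday.

'who' is the subject of the clause embedded under 'insist'. It moves to the left edge, and the trace sits right after 'insist':
Who must the architect convince the witness to insist ___ may arrange to place the memo beside the window on Monday?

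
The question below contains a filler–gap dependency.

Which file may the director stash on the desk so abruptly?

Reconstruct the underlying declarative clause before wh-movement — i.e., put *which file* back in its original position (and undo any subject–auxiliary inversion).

The filler 'which file' is interpreted as the direct object of 'stash'. It moves to the left edge, and the trace sits right after 'stash':
Which file may the director stash ___ on the desk so abruptly?

The director may stash which file on the desk so abruptly.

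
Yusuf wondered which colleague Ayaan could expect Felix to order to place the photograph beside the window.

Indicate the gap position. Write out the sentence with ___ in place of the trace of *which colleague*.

Yusuf wondered which colleague Ayaan could expect Felix to order ___ to place the photograph beside the window.

In situ: Ayaan could expect Felix to order which colleague to place the photograph beside the window.
'which colleague' is the direct object of 'order'. The gap is right after 'order'.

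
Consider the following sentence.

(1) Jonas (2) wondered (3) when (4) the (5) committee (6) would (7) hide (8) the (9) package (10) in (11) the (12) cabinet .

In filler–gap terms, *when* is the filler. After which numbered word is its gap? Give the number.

In situ: The committee would hide the package in the cabinet when.
'when' functions as the temporal adjunct. Wh-movement fronts it, leaving a gap right after 'cabinet':
Jonas wondered when the committee would hide the package in the cabinet ___.
'cabinet' is word 12.

12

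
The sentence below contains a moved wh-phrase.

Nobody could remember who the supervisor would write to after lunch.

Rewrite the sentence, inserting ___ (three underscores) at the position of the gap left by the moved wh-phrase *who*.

Nobody could remember who the supervisor would write to ___ after lunch.

Pre-movement form: The supervisor would write to who after lunch.
The filler 'who' is interpreted as the object of the preposition 'to'. The gap is right after 'to'.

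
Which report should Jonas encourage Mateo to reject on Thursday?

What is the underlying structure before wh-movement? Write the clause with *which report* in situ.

Jonas should encourage Mateo to reject which report on Thursday.

'which report' functions as the direct object of 'reject'. It moves to the left edge, and the trace sits right after 'reject':
Which report should Jonas encourage Mateo to reject ___ on Thursday?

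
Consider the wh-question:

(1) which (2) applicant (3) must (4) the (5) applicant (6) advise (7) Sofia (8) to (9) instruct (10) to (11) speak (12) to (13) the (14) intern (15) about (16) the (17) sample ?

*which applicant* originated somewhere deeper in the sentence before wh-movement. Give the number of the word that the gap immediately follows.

Pre-movement form: The applicant must advise Sofia to instruct which applicant to speak to the intern about the sample.
The filler 'which applicant' is interpreted as the direct object of 'instruct'. It moves to the left edge, and the trace sits right after 'instruct':
Which applicant must the applicant advise Sofia to instruct ___ to speak to the intern about the sample?
'instruct' is word 9.

9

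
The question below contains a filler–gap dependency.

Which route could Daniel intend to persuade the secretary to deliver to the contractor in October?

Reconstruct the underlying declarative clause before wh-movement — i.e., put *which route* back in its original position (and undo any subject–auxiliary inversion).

Daniel could intend to persuade the secretary to deliver which route to the contractor in October.

'which route' functions as the direct object of 'deliver'. It moves to the left edge, and the trace sits right after 'deliver':
Which route could Daniel intend to persuade the secretary to deliver ___ to the contractor in October?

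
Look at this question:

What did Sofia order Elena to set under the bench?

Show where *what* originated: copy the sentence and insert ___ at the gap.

Underlying clause: Sofia did order Elena to set what under the bench.
The filler 'what' is interpreted as the direct object of 'set'. The gap is right after 'set'.

What did Sofia order Elena to set ___ under the bench?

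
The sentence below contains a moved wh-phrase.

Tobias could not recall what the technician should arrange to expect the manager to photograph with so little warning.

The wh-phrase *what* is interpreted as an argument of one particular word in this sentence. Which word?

photograph

Before movement: The technician should arrange to expect the manager to photograph what with so little warning.
'what' is the direct object of 'photograph'. Fronting leaves a gap immediately after 'photograph':
Tobias could not recall what the technician should arrange to expect the manager to photograph ___ with so little warning.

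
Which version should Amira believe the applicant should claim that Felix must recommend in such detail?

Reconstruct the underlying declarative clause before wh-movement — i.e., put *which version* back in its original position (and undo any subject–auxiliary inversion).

'which version' functions as the direct object of 'recommend'. It moves to the left edge, and the trace sits right after 'recommend':
Which version should Amira believe the applicant should claim that Felix must recommend ___ in such detail?

Amira should believe the applicant should claim that Felix must recommend which version in such detail.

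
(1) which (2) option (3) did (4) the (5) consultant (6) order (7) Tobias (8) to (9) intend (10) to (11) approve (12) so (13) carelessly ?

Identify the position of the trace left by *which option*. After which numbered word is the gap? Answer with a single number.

Pre-movement form: The consultant did order Tobias to intend to approve which option so carelessly.
The filler 'which option' is interpreted as the direct object of 'approve'. Wh-movement fronts it, leaving a gap right after 'approve':
Which option did the consultant order Tobias to intend to approve ___ so carelessly?
'approve' is word 11.

11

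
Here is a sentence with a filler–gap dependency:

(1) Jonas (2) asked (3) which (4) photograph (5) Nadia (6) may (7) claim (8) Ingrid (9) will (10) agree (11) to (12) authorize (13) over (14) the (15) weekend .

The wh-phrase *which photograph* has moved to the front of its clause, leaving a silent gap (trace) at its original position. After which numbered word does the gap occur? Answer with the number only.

Pre-movement form: Nadia may claim Ingrid will agree to authorize which photograph over the weekend.
'which photograph' is the direct object of 'authorize'. It moves to the left edge, and the trace sits right after 'authorize':
Jonas asked which photograph Nadia may claim Ingrid will agree to authorize ___ over the weekend.
'authorize' is word 12.

12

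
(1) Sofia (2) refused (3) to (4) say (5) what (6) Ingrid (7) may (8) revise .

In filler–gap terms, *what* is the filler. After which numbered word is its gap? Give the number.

Before movement: Ingrid may revise what.
'what' is the direct object of 'revise'. It moves to the left edge, and the trace sits right after 'revise':
Sofia refused to say what Ingrid may revise ___.
'revise' is word 8.

8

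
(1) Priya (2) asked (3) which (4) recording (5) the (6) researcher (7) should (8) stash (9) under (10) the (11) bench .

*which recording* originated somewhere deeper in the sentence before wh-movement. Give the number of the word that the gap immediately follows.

Pre-movement form: The researcher should stash which recording under the bench.
The filler 'which recording' is interpreted as the direct object of 'stash'. It moves to the left edge, and the trace sits right after 'stash':
Priya asked which recording the researcher should stash ___ under the bench.
'stash' is word 8.

8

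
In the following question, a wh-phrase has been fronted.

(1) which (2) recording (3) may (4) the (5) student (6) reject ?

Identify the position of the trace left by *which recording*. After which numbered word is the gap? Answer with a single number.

6

Before movement: The student may reject which recording.
'which recording' is the direct object of 'reject'. Wh-movement fronts it, leaving a gap right after 'reject':
Which recording may the student reject ___?
'reject' is word 6.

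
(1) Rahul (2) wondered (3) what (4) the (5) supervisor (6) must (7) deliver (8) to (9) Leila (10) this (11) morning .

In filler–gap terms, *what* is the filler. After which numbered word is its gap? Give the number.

7

Before movement: The supervisor must deliver what to Leila this morning.
The filler 'what' is interpreted as the direct object of 'deliver'. It moves to the left edge, and the trace sits right after 'deliver':
Rahul wondered what the supervisor must deliver ___ to Leila this morning.
'deliver' is word 7.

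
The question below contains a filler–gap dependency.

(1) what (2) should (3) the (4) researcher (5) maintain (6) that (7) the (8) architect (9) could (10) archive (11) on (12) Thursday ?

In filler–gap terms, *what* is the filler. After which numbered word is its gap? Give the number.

In situ: The researcher should maintain that the architect could archive what on Thursday.
'what' is the direct object of 'archive'. Wh-movement fronts it, leaving a gap right after 'archive':
What should the researcher maintain that the architect could archive ___ on Thursday?
'archive' is word 10.

10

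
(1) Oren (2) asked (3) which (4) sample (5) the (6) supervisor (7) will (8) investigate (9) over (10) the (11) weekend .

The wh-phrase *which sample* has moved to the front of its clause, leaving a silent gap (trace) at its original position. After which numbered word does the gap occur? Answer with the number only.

Pre-movement form: The supervisor will investigate which sample over the weekend.
'which sample' functions as the direct object of 'investigate'. Fronting leaves a gap immediately after 'investigate':
Oren asked which sample the supervisor will investigate ___ over the weekend.
'investigate' is word 8.

8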